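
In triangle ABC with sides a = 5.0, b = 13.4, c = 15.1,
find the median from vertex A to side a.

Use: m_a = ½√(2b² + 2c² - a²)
m_a = ½√(2·13.4² + 2·15.1² − 5.0²) = ½√(2·179.56 + 2·228.01 − 25) = ½√(359.12 + 456.02 − 25) = ½√790.14
√790.14 ≈ 28.1094, so m_a ≈ 14.0547

m_a = 14.05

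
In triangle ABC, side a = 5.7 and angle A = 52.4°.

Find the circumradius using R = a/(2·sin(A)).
R = a/(2·sin(A)) = 5.7/(2·sin(52.4°))
sin(52.4°) ≈ 0.79229
R ≈ 5.7/(2·0.79229) = 5.7/1.58458 ≈ 3.59717

R = 3.597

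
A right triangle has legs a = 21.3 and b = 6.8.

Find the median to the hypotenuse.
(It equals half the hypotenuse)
Hypotenuse c = √(a² + b²) = √(453.69 + 46.24) = √499.93 ≈ 22.3591
Median to hypotenuse = c/2 ≈ 22.3591/2 ≈ 11.1796

Median = 11.18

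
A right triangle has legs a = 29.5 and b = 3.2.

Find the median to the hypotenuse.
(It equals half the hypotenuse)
Hypotenuse c = √(a² + b²) = √(870.25 + 10.24) = √880.49 ≈ 29.6731
Median to hypotenuse = c/2 ≈ 29.6731/2 ≈ 14.8365

Median = 14.84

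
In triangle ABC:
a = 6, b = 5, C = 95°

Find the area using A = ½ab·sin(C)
A = ½·a·b·sin(C) = ½·6·5·sin(95°)
sin(95°) ≈ 0.996195
A ≈ ½·30·0.996195 = 15·0.996195 ≈ 14.9429

Area = 14.94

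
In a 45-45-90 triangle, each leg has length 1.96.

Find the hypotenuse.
In a 45-45-90 triangle the sides are in ratio 1 : 1 : √2, so hypotenuse = leg·√2.
Hypotenuse = 1.96·√2 ≈ 1.96·1.41421 ≈ 2.77186

Hypotenuse = 1.96√2 = 2.772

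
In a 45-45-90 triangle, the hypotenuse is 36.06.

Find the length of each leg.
In a 45-45-90 triangle hypotenuse = leg·√2, so leg = hypotenuse/√2.
Leg = 36.06/√2 ≈ 36.06/1.41421 ≈ 25.4983

Each leg = 25.5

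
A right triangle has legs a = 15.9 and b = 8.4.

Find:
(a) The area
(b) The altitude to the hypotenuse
(a) The legs are perpendicular, so Area = ½·a·b = ½·15.9·8.4 = ½·133.56 = 66.78
(b) Hypotenuse c = √(a² + b²) = √(252.81 + 70.56) = √323.37 ≈ 17.9825
    Area = ½·c·h_c  ⇒  h_c = 2·Area/c = 133.56/17.9825 ≈ 7.42722

Area = 66.78, h_c = 7.427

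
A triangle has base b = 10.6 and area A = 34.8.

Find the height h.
A = ½·b·h  ⇒  h = 2A/b = 2·34.8/10.6 = 69.6/10.6 ≈ 6.56604

h = 6.566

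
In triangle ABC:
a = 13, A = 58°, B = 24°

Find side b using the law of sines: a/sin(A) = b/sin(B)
a/sin(A) = b/sin(B)  ⇒  b = a·sin(B)/sin(A) = 13·sin(24°)/sin(58°)
sin(24°) ≈ 0.406737, sin(58°) ≈ 0.848048
b ≈ 13·0.406737/0.848048 ≈ 5.28758/0.848048 ≈ 6.235

b = 6.235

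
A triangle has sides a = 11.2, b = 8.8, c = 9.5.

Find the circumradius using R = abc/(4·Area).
First find the area with Heron's formula.
s = (11.2 + 8.8 + 9.5)/2 = 14.75
Area = √(s(s−a)(s−b)(s−c)) = √(14.75·3.55·5.95·5.25) ≈ √1635.67 ≈ 40.4435
abc = 11.2·8.8·9.5 = 936.32
R = abc/(4·Area) ≈ 936.32/(4·40.4435) = 936.32/161.774 ≈ 5.78783

R = 5.788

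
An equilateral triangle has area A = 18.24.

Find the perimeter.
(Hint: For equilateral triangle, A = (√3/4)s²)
A = (√3/4)s²  ⇒  s² = 4A/√3 = 4·18.24/√3 = 72.96/1.73205 ≈ 42.1235
s ≈ √42.1235 ≈ 6.49026
Perimeter = 3s ≈ 3·6.49026 ≈ 19.4708

Perimeter = 19.47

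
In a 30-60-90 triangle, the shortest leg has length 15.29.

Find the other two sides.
In a 30-60-90 triangle the sides are in ratio 1 : √3 : 2 (short leg : long leg : hypotenuse).
Long leg = 15.29·√3 ≈ 15.29·1.73205 ≈ 26.4831
Hypotenuse = 2·15.29 = 30.58

Long leg = 15.29√3 = 26.48, Hypotenuse = 30.58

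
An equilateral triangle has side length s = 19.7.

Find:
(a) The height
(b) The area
(a) The height splits the triangle into two 30-60-90 halves: h = s·√3/2 = 19.7·1.73205/2 ≈ 34.1214/2 ≈ 17.0607
(b) Area = (√3/4)·s² = (√3/4)·19.7² = (√3/4)·388.09 ≈ 0.433013·388.09 ≈ 168.048

Height = 17.06, Area = 168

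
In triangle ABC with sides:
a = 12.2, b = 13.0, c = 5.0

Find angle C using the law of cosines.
c² = a² + b² − 2ab·cos(C)  ⇒  cos(C) = (a² + b² − c²)/(2ab)
cos(C) = (12.2² + 13.0² − 5.0²)/(2·12.2·13.0) = (148.84 + 169 − 25)/317.2 = 292.84/317.2 ≈ 0.923203
C = arccos(0.923203) ≈ 22.6011°

C = 22.6°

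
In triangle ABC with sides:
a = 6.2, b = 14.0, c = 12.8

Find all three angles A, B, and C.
Law of cosines for each angle (a² = 38.44, b² = 196, c² = 163.84):
cos(A) = (b² + c² − a²)/(2bc) = (196 + 163.84 − 38.44)/(2·14.0·12.8) = 321.4/358.4 ≈ 0.896763  ⇒  A ≈ 26.2642°
cos(B) = (a² + c² − b²)/(2ac) = (38.44 + 163.84 − 196)/(2·6.2·12.8) = 6.28/158.72 ≈ 0.0395665  ⇒  B ≈ 87.7324°
cos(C) = (a² + b² − c²)/(2ab) = (38.44 + 196 − 163.84)/(2·6.2·14.0) = 70.6/173.6 ≈ 0.406682  ⇒  C ≈ 66.0034°
Check: A + B + C ≈ 180°

A = 26.26°, B = 87.73°, C = 66°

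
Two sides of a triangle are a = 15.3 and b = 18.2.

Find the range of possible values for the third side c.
Triangle inequality: |a − b| < c < a + b
|a − b| = |15.3 − 18.2| = 2.9
a + b = 15.3 + 18.2 = 33.5

2.9 < c < 33.5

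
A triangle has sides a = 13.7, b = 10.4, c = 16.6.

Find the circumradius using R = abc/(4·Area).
First find the area with Heron's formula.
s = (13.7 + 10.4 + 16.6)/2 = 20.35
Area = √(s(s−a)(s−b)(s−c)) = √(20.35·6.65·9.95·3.75) ≈ √5049.41 ≈ 71.0592
abc = 13.7·10.4·16.6 = 2365.168
R = abc/(4·Area) ≈ 2365.168/(4·71.0592) = 2365.168/284.237 ≈ 8.32112

R = 8.321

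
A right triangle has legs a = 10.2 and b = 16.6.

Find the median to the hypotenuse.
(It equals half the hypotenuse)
Hypotenuse c = √(a² + b²) = √(104.04 + 275.56) = √379.6 ≈ 19.4833
Median to hypotenuse = c/2 ≈ 19.4833/2 ≈ 9.74166

Median = 9.742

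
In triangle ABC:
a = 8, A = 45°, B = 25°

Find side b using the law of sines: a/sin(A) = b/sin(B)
a/sin(A) = b/sin(B)  ⇒  b = a·sin(B)/sin(A) = 8·sin(25°)/sin(45°)
sin(25°) ≈ 0.422618, sin(45°) ≈ 0.707107
b ≈ 8·0.422618/0.707107 ≈ 3.38095/0.707107 ≈ 4.78138

b = 4.781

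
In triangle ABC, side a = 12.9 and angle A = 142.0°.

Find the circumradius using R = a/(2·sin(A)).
R = a/(2·sin(A)) = 12.9/(2·sin(142.0°))
sin(142.0°) ≈ 0.615661
R ≈ 12.9/(2·0.615661) = 12.9/1.23132 ≈ 10.4765

R = 10.48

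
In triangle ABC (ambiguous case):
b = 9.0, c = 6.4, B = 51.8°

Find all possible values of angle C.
b/sin(B) = c/sin(C)  ⇒  sin(C) = c·sin(B)/b = 6.4·sin(51.8°)/9.0
sin(51.8°) ≈ 0.785857
sin(C) ≈ 6.4·0.785857/9.0 ≈ 5.02948/9.0 ≈ 0.558832
Candidate 1: C₁ = arcsin(0.558832) ≈ 33.975°  →  A = 180° − 51.8° − 33.975° ≈ 94.225° > 0, valid
Candidate 2: C₂ = 180° − C₁ ≈ 146.025°  →  A = 180° − 51.8° − 146.025° ≈ -17.825° ≤ 0, not a valid triangle

C = 33.98° (one solution)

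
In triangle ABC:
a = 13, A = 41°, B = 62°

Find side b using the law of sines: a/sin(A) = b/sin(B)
a/sin(A) = b/sin(B)  ⇒  b = a·sin(B)/sin(A) = 13·sin(62°)/sin(41°)
sin(62°) ≈ 0.882948, sin(41°) ≈ 0.656059
b ≈ 13·0.882948/0.656059 ≈ 11.4783/0.656059 ≈ 17.4959

b = 17.5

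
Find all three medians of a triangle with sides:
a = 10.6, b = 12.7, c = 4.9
Median formula: m_a = ½√(2b² + 2c² − a²) (and cyclically). a² = 112.36, b² = 161.29, c² = 24.01.
m_a = ½√(2·161.29 + 2·24.01 − 112.36) = ½√258.24 ≈ ½·16.0698 ≈ 8.03492
m_b = ½√(2·112.36 + 2·24.01 − 161.29) = ½√111.45 ≈ ½·10.557 ≈ 5.27849
m_c = ½√(2·112.36 + 2·161.29 − 24.01) = ½√523.29 ≈ ½·22.8755 ≈ 11.4378

m_a = 8.035, m_b = 5.278, m_c = 11.44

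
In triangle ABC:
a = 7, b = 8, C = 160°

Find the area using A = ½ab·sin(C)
A = ½·a·b·sin(C) = ½·7·8·sin(160°)
sin(160°) ≈ 0.34202
A ≈ ½·56·0.34202 = 28·0.34202 ≈ 9.57656

Area = 9.577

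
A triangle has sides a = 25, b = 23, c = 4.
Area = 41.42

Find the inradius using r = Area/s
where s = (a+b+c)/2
s = (25 + 23 + 4)/2 = 52/2 = 26
r = Area/s = 41.42/26 ≈ 1.59308

r = 1.593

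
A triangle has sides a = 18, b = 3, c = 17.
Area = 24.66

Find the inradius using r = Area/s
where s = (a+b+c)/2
s = (18 + 3 + 17)/2 = 38/2 = 19
r = Area/s = 24.66/19 ≈ 1.29789

r = 1.298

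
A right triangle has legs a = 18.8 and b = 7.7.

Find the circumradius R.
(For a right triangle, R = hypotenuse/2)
Hypotenuse c = √(a² + b²) = √(353.44 + 59.29) = √412.73 ≈ 20.3158
R = c/2 ≈ 20.3158/2 ≈ 10.1579

R = 10.16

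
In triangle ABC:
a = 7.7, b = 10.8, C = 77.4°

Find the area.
Two sides and the included angle (SAS): A = ½·a·b·sin(C) = ½·7.7·10.8·sin(77.4°)
sin(77.4°) ≈ 0.975917
A ≈ ½·83.16·0.975917 = 41.58·0.975917 ≈ 40.5786

Area = 40.58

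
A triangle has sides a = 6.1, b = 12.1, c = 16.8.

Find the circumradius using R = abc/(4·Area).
First find the area with Heron's formula.
s = (6.1 + 12.1 + 16.8)/2 = 17.5
Area = √(s(s−a)(s−b)(s−c)) = √(17.5·11.4·5.4·0.7) ≈ √754.11 ≈ 27.4611
abc = 6.1·12.1·16.8 = 1240.008
R = abc/(4·Area) ≈ 1240.008/(4·27.4611) = 1240.008/109.844 ≈ 11.2888

R = 11.29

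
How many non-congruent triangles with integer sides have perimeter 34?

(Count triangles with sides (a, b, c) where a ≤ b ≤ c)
Let a ≤ b ≤ c with a + b + c = 34. The only binding inequality is a + b > c, i.e. 34 − c > c, so c < 34/2; and c ≥ 34/3 since c is the largest side.
So 12 ≤ c ≤ 16. For each c, b runs from ⌈(34 − c)/2⌉ up to c (then a = 34 − b − c satisfies 1 ≤ a ≤ b automatically), giving c − ⌈(34 − c)/2⌉ + 1 choices.
Summing over c: 2 + 3 + 5 + 6 + 8 = 24
Check (closed form: nearest integer to p²/48 for even p, (p+3)²/48 for odd p): 34²/48 = 1156/48 ≈ 24.08 → 24

24 triangles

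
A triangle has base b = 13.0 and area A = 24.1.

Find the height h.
A = ½·b·h  ⇒  h = 2A/b = 2·24.1/13.0 = 48.2/13.0 ≈ 3.70769

h = 3.708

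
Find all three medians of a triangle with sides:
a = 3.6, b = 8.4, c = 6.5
Median formula: m_a = ½√(2b² + 2c² − a²) (and cyclically). a² = 12.96, b² = 70.56, c² = 42.25.
m_a = ½√(2·70.56 + 2·42.25 − 12.96) = ½√212.66 ≈ ½·14.5829 ≈ 7.29143
m_b = ½√(2·12.96 + 2·42.25 − 70.56) = ½√39.86 ≈ ½·6.31348 ≈ 3.15674
m_c = ½√(2·12.96 + 2·70.56 − 42.25) = ½√124.79 ≈ ½·11.1709 ≈ 5.58547

m_a = 7.291, m_b = 3.157, m_c = 5.585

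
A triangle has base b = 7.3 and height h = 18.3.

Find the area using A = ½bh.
A = ½·b·h = ½·7.3·18.3 = ½·133.59 = 66.795

Area = 66.795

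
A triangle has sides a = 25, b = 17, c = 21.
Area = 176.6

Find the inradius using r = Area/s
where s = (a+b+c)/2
s = (25 + 17 + 21)/2 = 63/2 = 31.5
r = Area/s = 176.6/31.5 ≈ 5.60635

r = 5.606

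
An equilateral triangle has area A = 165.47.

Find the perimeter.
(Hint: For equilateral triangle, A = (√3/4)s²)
A = (√3/4)s²  ⇒  s² = 4A/√3 = 4·165.47/√3 = 661.88/1.73205 ≈ 382.137
s ≈ √382.137 ≈ 19.5483
Perimeter = 3s ≈ 3·19.5483 ≈ 58.6449

Perimeter = 58.64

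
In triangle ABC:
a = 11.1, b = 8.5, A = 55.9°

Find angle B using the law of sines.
a/sin(A) = b/sin(B)  ⇒  sin(B) = b·sin(A)/a = 8.5·sin(55.9°)/11.1
sin(55.9°) ≈ 0.82806
sin(B) ≈ 8.5·0.82806/11.1 ≈ 7.03851/11.1 ≈ 0.6341
B = arcsin(0.6341) ≈ 39.3533°
(Since b ≤ a we need B ≤ A, so the obtuse alternative 180° − 39.3533° ≈ 140.647° is rejected.)

B = 39.35°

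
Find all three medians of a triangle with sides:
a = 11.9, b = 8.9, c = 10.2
Median formula: m_a = ½√(2b² + 2c² − a²) (and cyclically). a² = 141.61, b² = 79.21, c² = 104.04.
m_a = ½√(2·79.21 + 2·104.04 − 141.61) = ½√224.89 ≈ ½·14.9963 ≈ 7.49817
m_b = ½√(2·141.61 + 2·104.04 − 79.21) = ½√412.09 ≈ ½·20.3 ≈ 10.15
m_c = ½√(2·141.61 + 2·79.21 − 104.04) = ½√337.6 ≈ ½·18.3739 ≈ 9.18695

m_a = 7.498, m_b = 10.15, m_c = 9.187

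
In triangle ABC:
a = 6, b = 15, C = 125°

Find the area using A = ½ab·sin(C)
A = ½·a·b·sin(C) = ½·6·15·sin(125°)
sin(125°) ≈ 0.819152
A ≈ ½·90·0.819152 = 45·0.819152 ≈ 36.8618

Area = 36.86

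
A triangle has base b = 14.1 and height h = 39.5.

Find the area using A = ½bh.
A = ½·b·h = ½·14.1·39.5 = ½·556.95 = 278.475

Area = 278.475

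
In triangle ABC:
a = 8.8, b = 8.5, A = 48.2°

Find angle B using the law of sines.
a/sin(A) = b/sin(B)  ⇒  sin(B) = b·sin(A)/a = 8.5·sin(48.2°)/8.8
sin(48.2°) ≈ 0.745476
sin(B) ≈ 8.5·0.745476/8.8 ≈ 6.33655/8.8 ≈ 0.720062
B = arcsin(0.720062) ≈ 46.0596°
(Since b ≤ a we need B ≤ A, so the obtuse alternative 180° − 46.0596° ≈ 133.94° is rejected.)

B = 46.06°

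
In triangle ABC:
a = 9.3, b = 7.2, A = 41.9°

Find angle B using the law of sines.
a/sin(A) = b/sin(B)  ⇒  sin(B) = b·sin(A)/a = 7.2·sin(41.9°)/9.3
sin(41.9°) ≈ 0.667833
sin(B) ≈ 7.2·0.667833/9.3 ≈ 4.80839/9.3 ≈ 0.517032
B = arcsin(0.517032) ≈ 31.1334°
(Since b ≤ a we need B ≤ A, so the obtuse alternative 180° − 31.1334° ≈ 148.867° is rejected.)

B = 31.13°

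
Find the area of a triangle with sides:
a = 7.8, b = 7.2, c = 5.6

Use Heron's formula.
s = (7.8 + 7.2 + 5.6)/2 = 20.6/2 = 10.3
s − a = 2.5, s − b = 3.1, s − c = 4.7
s(s−a)(s−b)(s−c) = 10.3·2.5·3.1·4.7 ≈ 375.178
Area = √375.178 ≈ 19.3695

Area = 19.37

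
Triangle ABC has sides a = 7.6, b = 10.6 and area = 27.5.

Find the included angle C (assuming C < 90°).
Area = ½·a·b·sin(C)  ⇒  sin(C) = 2·Area/(a·b) = 2·27.5/(7.6·10.6) = 55/80.56 ≈ 0.682721
C = arcsin(0.682721) ≈ 43.0566° (taking the acute solution since C < 90°)

C = 43.06°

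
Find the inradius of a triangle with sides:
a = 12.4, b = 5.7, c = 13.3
r = Area/s where s is the semi-perimeter.
s = (12.4 + 5.7 + 13.3)/2 = 31.4/2 = 15.7
Area = √(s(s−a)(s−b)(s−c)) = √(15.7·3.3·10·2.4) ≈ √1243.44 ≈ 35.2624
r ≈ 35.2624/15.7 ≈ 2.24602

r = 2.246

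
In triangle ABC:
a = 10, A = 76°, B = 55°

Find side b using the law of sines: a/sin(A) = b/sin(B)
a/sin(A) = b/sin(B)  ⇒  b = a·sin(B)/sin(A) = 10·sin(55°)/sin(76°)
sin(55°) ≈ 0.819152, sin(76°) ≈ 0.970296
b ≈ 10·0.819152/0.970296 ≈ 8.19152/0.970296 ≈ 8.44229

b = 8.442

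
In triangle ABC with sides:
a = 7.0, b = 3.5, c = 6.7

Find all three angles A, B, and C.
Law of cosines for each angle (a² = 49, b² = 12.25, c² = 44.89):
cos(A) = (b² + c² − a²)/(2bc) = (12.25 + 44.89 − 49)/(2·3.5·6.7) = 8.14/46.9 ≈ 0.173561  ⇒  A ≈ 80.0051°
cos(B) = (a² + c² − b²)/(2ac) = (49 + 44.89 − 12.25)/(2·7.0·6.7) = 81.64/93.8 ≈ 0.870362  ⇒  B ≈ 29.4992°
cos(C) = (a² + b² − c²)/(2ab) = (49 + 12.25 − 44.89)/(2·7.0·3.5) = 16.36/49 ≈ 0.333878  ⇒  C ≈ 70.4957°
Check: A + B + C ≈ 180°

A = 80.01°, B = 29.5°, C = 70.5°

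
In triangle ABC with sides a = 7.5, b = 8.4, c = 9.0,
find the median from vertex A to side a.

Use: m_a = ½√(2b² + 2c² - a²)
m_a = ½√(2·8.4² + 2·9.0² − 7.5²) = ½√(2·70.56 + 2·81 − 56.25) = ½√(141.12 + 162 − 56.25) = ½√246.87
√246.87 ≈ 15.7121, so m_a ≈ 7.85605

m_a = 7.856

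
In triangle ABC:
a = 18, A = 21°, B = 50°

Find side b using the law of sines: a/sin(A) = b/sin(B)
a/sin(A) = b/sin(B)  ⇒  b = a·sin(B)/sin(A) = 18·sin(50°)/sin(21°)
sin(50°) ≈ 0.766044, sin(21°) ≈ 0.358368
b ≈ 18·0.766044/0.358368 ≈ 13.7888/0.358368 ≈ 38.4767

b = 38.48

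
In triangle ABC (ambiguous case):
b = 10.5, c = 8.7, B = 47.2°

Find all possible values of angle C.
b/sin(B) = c/sin(C)  ⇒  sin(C) = c·sin(B)/b = 8.7·sin(47.2°)/10.5
sin(47.2°) ≈ 0.73373
sin(C) ≈ 8.7·0.73373/10.5 ≈ 6.38345/10.5 ≈ 0.607948
Candidate 1: C₁ = arcsin(0.607948) ≈ 37.4412°  →  A = 180° − 47.2° − 37.4412° ≈ 95.3588° > 0, valid
Candidate 2: C₂ = 180° − C₁ ≈ 142.559°  →  A = 180° − 47.2° − 142.559° ≈ -9.7588° ≤ 0, not a valid triangle

C = 37.44° (one solution)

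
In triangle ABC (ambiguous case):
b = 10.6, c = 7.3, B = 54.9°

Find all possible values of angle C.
b/sin(B) = c/sin(C)  ⇒  sin(C) = c·sin(B)/b = 7.3·sin(54.9°)/10.6
sin(54.9°) ≈ 0.81815
sin(C) ≈ 7.3·0.81815/10.6 ≈ 5.97249/10.6 ≈ 0.563443
Candidate 1: C₁ = arcsin(0.563443) ≈ 34.2942°  →  A = 180° − 54.9° − 34.2942° ≈ 90.8058° > 0, valid
Candidate 2: C₂ = 180° − C₁ ≈ 145.706°  →  A = 180° − 54.9° − 145.706° ≈ -20.6058° ≤ 0, not a valid triangle

C = 34.29° (one solution)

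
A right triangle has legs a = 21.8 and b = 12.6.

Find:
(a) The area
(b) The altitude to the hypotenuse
(a) The legs are perpendicular, so Area = ½·a·b = ½·21.8·12.6 = ½·274.68 = 137.34
(b) Hypotenuse c = √(a² + b²) = √(475.24 + 158.76) = √634 ≈ 25.1794
    Area = ½·c·h_c  ⇒  h_c = 2·Area/c = 274.68/25.1794 ≈ 10.9089

Area = 137.34, h_c = 10.91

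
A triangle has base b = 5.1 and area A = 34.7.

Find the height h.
A = ½·b·h  ⇒  h = 2A/b = 2·34.7/5.1 = 69.4/5.1 ≈ 13.6078

h = 13.61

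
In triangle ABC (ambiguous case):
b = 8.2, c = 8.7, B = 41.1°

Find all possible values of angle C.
b/sin(B) = c/sin(C)  ⇒  sin(C) = c·sin(B)/b = 8.7·sin(41.1°)/8.2
sin(41.1°) ≈ 0.657375
sin(C) ≈ 8.7·0.657375/8.2 ≈ 5.71916/8.2 ≈ 0.697459
Candidate 1: C₁ = arcsin(0.697459) ≈ 44.2235°  →  A = 180° − 41.1° − 44.2235° ≈ 94.6765° > 0, valid
Candidate 2: C₂ = 180° − C₁ ≈ 135.776°  →  A = 180° − 41.1° − 135.776° ≈ 3.1235° > 0, valid

C = 44.22° or C = 135.8° (two solutions)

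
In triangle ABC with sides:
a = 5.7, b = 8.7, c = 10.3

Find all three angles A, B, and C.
Law of cosines for each angle (a² = 32.49, b² = 75.69, c² = 106.09):
cos(A) = (b² + c² − a²)/(2bc) = (75.69 + 106.09 − 32.49)/(2·8.7·10.3) = 149.29/179.22 ≈ 0.832999  ⇒  A ≈ 33.592°
cos(B) = (a² + c² − b²)/(2ac) = (32.49 + 106.09 − 75.69)/(2·5.7·10.3) = 62.89/117.42 ≈ 0.535599  ⇒  B ≈ 57.6155°
cos(C) = (a² + b² − c²)/(2ab) = (32.49 + 75.69 − 106.09)/(2·5.7·8.7) = 2.09/99.18 ≈ 0.0210728  ⇒  C ≈ 88.7925°
Check: A + B + C ≈ 180°

A = 33.59°, B = 57.62°, C = 88.79°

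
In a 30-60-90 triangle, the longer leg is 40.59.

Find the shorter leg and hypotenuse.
In a 30-60-90 triangle the sides are in ratio 1 : √3 : 2, so short leg = long leg/√3 and hypotenuse = 2·(short leg).
Short leg = 40.59/√3 ≈ 40.59/1.73205 ≈ 23.4346
Hypotenuse = 2·23.4346 ≈ 46.8693

Short leg = 23.43, Hypotenuse = 46.87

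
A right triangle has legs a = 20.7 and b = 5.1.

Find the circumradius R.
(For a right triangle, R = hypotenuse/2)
Hypotenuse c = √(a² + b²) = √(428.49 + 26.01) = √454.5 ≈ 21.319
R = c/2 ≈ 21.319/2 ≈ 10.6595

R = 10.66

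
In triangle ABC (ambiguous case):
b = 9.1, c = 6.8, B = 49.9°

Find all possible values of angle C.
b/sin(B) = c/sin(C)  ⇒  sin(C) = c·sin(B)/b = 6.8·sin(49.9°)/9.1
sin(49.9°) ≈ 0.764921
sin(C) ≈ 6.8·0.764921/9.1 ≈ 5.20147/9.1 ≈ 0.57159
Candidate 1: C₁ = arcsin(0.57159) ≈ 34.8611°  →  A = 180° − 49.9° − 34.8611° ≈ 95.2389° > 0, valid
Candidate 2: C₂ = 180° − C₁ ≈ 145.139°  →  A = 180° − 49.9° − 145.139° ≈ -15.0389° ≤ 0, not a valid triangle

C = 34.86° (one solution)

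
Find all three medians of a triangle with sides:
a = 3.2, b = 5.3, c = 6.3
Median formula: m_a = ½√(2b² + 2c² − a²) (and cyclically). a² = 10.24, b² = 28.09, c² = 39.69.
m_a = ½√(2·28.09 + 2·39.69 − 10.24) = ½√125.32 ≈ ½·11.1946 ≈ 5.59732
m_b = ½√(2·10.24 + 2·39.69 − 28.09) = ½√71.77 ≈ ½·8.47172 ≈ 4.23586
m_c = ½√(2·10.24 + 2·28.09 − 39.69) = ½√36.97 ≈ ½·6.0803 ≈ 3.04015

m_a = 5.597, m_b = 4.236, m_c = 3.04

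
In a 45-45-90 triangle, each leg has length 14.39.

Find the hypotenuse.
In a 45-45-90 triangle the sides are in ratio 1 : 1 : √2, so hypotenuse = leg·√2.
Hypotenuse = 14.39·√2 ≈ 14.39·1.41421 ≈ 20.3505

Hypotenuse = 14.39√2 = 20.35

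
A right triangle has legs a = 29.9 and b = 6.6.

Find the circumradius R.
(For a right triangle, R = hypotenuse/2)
Hypotenuse c = √(a² + b²) = √(894.01 + 43.56) = √937.57 ≈ 30.6198
R = c/2 ≈ 30.6198/2 ≈ 15.3099

R = 15.31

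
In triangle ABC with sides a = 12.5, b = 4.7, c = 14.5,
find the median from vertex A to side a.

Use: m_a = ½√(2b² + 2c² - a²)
m_a = ½√(2·4.7² + 2·14.5² − 12.5²) = ½√(2·22.09 + 2·210.25 − 156.25) = ½√(44.18 + 420.5 − 156.25) = ½√308.43
√308.43 ≈ 17.5622, so m_a ≈ 8.78109

m_a = 8.781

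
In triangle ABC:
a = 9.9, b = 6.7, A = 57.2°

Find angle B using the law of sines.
a/sin(A) = b/sin(B)  ⇒  sin(B) = b·sin(A)/a = 6.7·sin(57.2°)/9.9
sin(57.2°) ≈ 0.840567
sin(B) ≈ 6.7·0.840567/9.9 ≈ 5.6318/9.9 ≈ 0.568868
B = arcsin(0.568868) ≈ 34.6713°
(Since b ≤ a we need B ≤ A, so the obtuse alternative 180° − 34.6713° ≈ 145.329° is rejected.)

B = 34.67°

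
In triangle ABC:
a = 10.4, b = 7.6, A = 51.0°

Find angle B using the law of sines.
a/sin(A) = b/sin(B)  ⇒  sin(B) = b·sin(A)/a = 7.6·sin(51.0°)/10.4
sin(51.0°) ≈ 0.777146
sin(B) ≈ 7.6·0.777146/10.4 ≈ 5.90631/10.4 ≈ 0.567914
B = arcsin(0.567914) ≈ 34.6049°
(Since b ≤ a we need B ≤ A, so the obtuse alternative 180° − 34.6049° ≈ 145.395° is rejected.)

B = 34.6°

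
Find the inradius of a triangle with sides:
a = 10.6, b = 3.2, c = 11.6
r = Area/s where s is the semi-perimeter.
s = (10.6 + 3.2 + 11.6)/2 = 25.4/2 = 12.7
Area = √(s(s−a)(s−b)(s−c)) = √(12.7·2.1·9.5·1.1) ≈ √278.702 ≈ 16.6944
r ≈ 16.6944/12.7 ≈ 1.31452

r = 1.315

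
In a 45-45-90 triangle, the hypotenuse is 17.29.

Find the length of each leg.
In a 45-45-90 triangle hypotenuse = leg·√2, so leg = hypotenuse/√2.
Leg = 17.29/√2 ≈ 17.29/1.41421 ≈ 12.2259

Each leg = 12.23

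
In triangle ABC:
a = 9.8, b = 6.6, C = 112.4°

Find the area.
Two sides and the included angle (SAS): A = ½·a·b·sin(C) = ½·9.8·6.6·sin(112.4°)
sin(112.4°) ≈ 0.924546
A ≈ ½·64.68·0.924546 = 32.34·0.924546 ≈ 29.8998

Area = 29.9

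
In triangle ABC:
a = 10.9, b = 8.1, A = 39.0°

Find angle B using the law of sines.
a/sin(A) = b/sin(B)  ⇒  sin(B) = b·sin(A)/a = 8.1·sin(39.0°)/10.9
sin(39.0°) ≈ 0.62932
sin(B) ≈ 8.1·0.62932/10.9 ≈ 5.0975/10.9 ≈ 0.46766
B = arcsin(0.46766) ≈ 27.8825°
(Since b ≤ a we need B ≤ A, so the obtuse alternative 180° − 27.8825° ≈ 152.117° is rejected.)

B = 27.88°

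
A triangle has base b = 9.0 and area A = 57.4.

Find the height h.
A = ½·b·h  ⇒  h = 2A/b = 2·57.4/9.0 = 114.8/9.0 ≈ 12.7556

h = 12.76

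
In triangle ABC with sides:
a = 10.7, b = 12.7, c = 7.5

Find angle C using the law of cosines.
c² = a² + b² − 2ab·cos(C)  ⇒  cos(C) = (a² + b² − c²)/(2ab)
cos(C) = (10.7² + 12.7² − 7.5²)/(2·10.7·12.7) = (114.49 + 161.29 − 56.25)/271.78 = 219.53/271.78 ≈ 0.807749
C = arccos(0.807749) ≈ 36.1234°

C = 36.12°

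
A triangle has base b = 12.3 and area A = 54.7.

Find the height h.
A = ½·b·h  ⇒  h = 2A/b = 2·54.7/12.3 = 109.4/12.3 ≈ 8.89431

h = 8.894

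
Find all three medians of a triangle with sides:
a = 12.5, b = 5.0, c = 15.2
Median formula: m_a = ½√(2b² + 2c² − a²) (and cyclically). a² = 156.25, b² = 25, c² = 231.04.
m_a = ½√(2·25 + 2·231.04 − 156.25) = ½√355.83 ≈ ½·18.8635 ≈ 9.43173
m_b = ½√(2·156.25 + 2·231.04 − 25) = ½√749.58 ≈ ½·27.3785 ≈ 13.6892
m_c = ½√(2·156.25 + 2·25 − 231.04) = ½√131.46 ≈ ½·11.4656 ≈ 5.7328

m_a = 9.432, m_b = 13.69, m_c = 5.733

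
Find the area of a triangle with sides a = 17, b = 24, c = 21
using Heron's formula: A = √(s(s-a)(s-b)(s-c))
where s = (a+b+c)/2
s = (17 + 24 + 21)/2 = 62/2 = 31
s − a = 14, s − b = 7, s − c = 10
s(s−a)(s−b)(s−c) = 31·14·7·10 = 30380
Area = √30380 ≈ 174.299

s = 31.0, Area = 174.3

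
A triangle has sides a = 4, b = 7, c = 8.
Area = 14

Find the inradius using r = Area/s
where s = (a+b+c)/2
s = (4 + 7 + 8)/2 = 19/2 = 9.5
r = Area/s = 14/9.5 ≈ 1.47368

r = 1.474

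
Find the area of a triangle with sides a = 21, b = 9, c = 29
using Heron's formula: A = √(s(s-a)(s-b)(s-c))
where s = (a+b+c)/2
s = (21 + 9 + 29)/2 = 59/2 = 29.5
s − a = 8.5, s − b = 20.5, s − c = 0.5
s(s−a)(s−b)(s−c) = 29.5·8.5·20.5·0.5 = 2570.1875
Area = √2570.1875 ≈ 50.697

s = 29.5, Area = 50.7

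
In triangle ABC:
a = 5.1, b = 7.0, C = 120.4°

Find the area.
Two sides and the included angle (SAS): A = ½·a·b·sin(C) = ½·5.1·7.0·sin(120.4°)
sin(120.4°) ≈ 0.862514
A ≈ ½·35.7·0.862514 = 17.85·0.862514 ≈ 15.3959

Area = 15.4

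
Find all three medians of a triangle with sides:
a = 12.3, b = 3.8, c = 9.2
Median formula: m_a = ½√(2b² + 2c² − a²) (and cyclically). a² = 151.29, b² = 14.44, c² = 84.64.
m_a = ½√(2·14.44 + 2·84.64 − 151.29) = ½√46.87 ≈ ½·6.84617 ≈ 3.42308
m_b = ½√(2·151.29 + 2·84.64 − 14.44) = ½√457.42 ≈ ½·21.3874 ≈ 10.6937
m_c = ½√(2·151.29 + 2·14.44 − 84.64) = ½√246.82 ≈ ½·15.7105 ≈ 7.85525

m_a = 3.423, m_b = 10.69, m_c = 7.855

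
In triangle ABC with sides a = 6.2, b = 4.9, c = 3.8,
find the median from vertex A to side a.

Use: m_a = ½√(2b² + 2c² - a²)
m_a = ½√(2·4.9² + 2·3.8² − 6.2²) = ½√(2·24.01 + 2·14.44 − 38.44) = ½√(48.02 + 28.88 − 38.44) = ½√38.46
√38.46 ≈ 6.20161, so m_a ≈ 3.10081

m_a = 3.101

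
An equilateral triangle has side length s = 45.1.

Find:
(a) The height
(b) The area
(a) The height splits the triangle into two 30-60-90 halves: h = s·√3/2 = 45.1·1.73205/2 ≈ 78.1155/2 ≈ 39.0577
(b) Area = (√3/4)·s² = (√3/4)·45.1² = (√3/4)·2034.01 ≈ 0.433013·2034.01 ≈ 880.752

Height = 39.06, Area = 880.8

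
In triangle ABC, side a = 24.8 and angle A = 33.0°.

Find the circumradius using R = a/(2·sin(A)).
R = a/(2·sin(A)) = 24.8/(2·sin(33.0°))
sin(33.0°) ≈ 0.544639
R ≈ 24.8/(2·0.544639) = 24.8/1.08928 ≈ 22.7674

R = 22.77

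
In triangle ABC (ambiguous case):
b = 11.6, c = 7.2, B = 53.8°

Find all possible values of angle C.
b/sin(B) = c/sin(C)  ⇒  sin(C) = c·sin(B)/b = 7.2·sin(53.8°)/11.6
sin(53.8°) ≈ 0.80696
sin(C) ≈ 7.2·0.80696/11.6 ≈ 5.81011/11.6 ≈ 0.500872
Candidate 1: C₁ = arcsin(0.500872) ≈ 30.0577°  →  A = 180° − 53.8° − 30.0577° ≈ 96.1423° > 0, valid
Candidate 2: C₂ = 180° − C₁ ≈ 149.942°  →  A = 180° − 53.8° − 149.942° ≈ -23.7423° ≤ 0, not a valid triangle

C = 30.06° (one solution)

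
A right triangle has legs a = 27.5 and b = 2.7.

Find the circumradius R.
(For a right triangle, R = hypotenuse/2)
Hypotenuse c = √(a² + b²) = √(756.25 + 7.29) = √763.54 ≈ 27.6322
R = c/2 ≈ 27.6322/2 ≈ 13.8161

R = 13.82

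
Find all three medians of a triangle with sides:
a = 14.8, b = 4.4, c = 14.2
Median formula: m_a = ½√(2b² + 2c² − a²) (and cyclically). a² = 219.04, b² = 19.36, c² = 201.64.
m_a = ½√(2·19.36 + 2·201.64 − 219.04) = ½√222.96 ≈ ½·14.9318 ≈ 7.46592
m_b = ½√(2·219.04 + 2·201.64 − 19.36) = ½√822 ≈ ½·28.6705 ≈ 14.3353
m_c = ½√(2·219.04 + 2·19.36 − 201.64) = ½√275.16 ≈ ½·16.5879 ≈ 8.29397

m_a = 7.466, m_b = 14.34, m_c = 8.294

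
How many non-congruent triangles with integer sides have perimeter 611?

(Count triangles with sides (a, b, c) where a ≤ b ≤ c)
Let a ≤ b ≤ c with a + b + c = 611. The only binding inequality is a + b > c, i.e. 611 − c > c, so c < 611/2; and c ≥ 611/3 since c is the largest side.
So 204 ≤ c ≤ 305. For each c, b runs from ⌈(611 − c)/2⌉ up to c (then a = 611 − b − c satisfies 1 ≤ a ≤ b automatically), giving c − ⌈(611 − c)/2⌉ + 1 choices.
Summing over c: 1 + 3 + 4 + 6 + … + 151 + 153  (102 terms, c = 204, …, 305) = 7854
Check (closed form: nearest integer to p²/48 for even p, (p+3)²/48 for odd p): (611+3)²/48 = 614²/48 = 376996/48 ≈ 7854.08 → 7854

7854 triangles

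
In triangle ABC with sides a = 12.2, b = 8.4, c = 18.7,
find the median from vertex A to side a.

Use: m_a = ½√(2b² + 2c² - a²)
m_a = ½√(2·8.4² + 2·18.7² − 12.2²) = ½√(2·70.56 + 2·349.69 − 148.84) = ½√(141.12 + 699.38 − 148.84) = ½√691.66
√691.66 ≈ 26.2994, so m_a ≈ 13.1497

m_a = 13.15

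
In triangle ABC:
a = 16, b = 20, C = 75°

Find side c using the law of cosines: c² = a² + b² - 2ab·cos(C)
c² = 16² + 20² − 2·16·20·cos(75°)
cos(75°) ≈ 0.258819
c² ≈ 256 + 400 − 640·(0.258819) ≈ 656 − 165.644 ≈ 490.356
c ≈ √490.356 ≈ 22.144

c = 22.14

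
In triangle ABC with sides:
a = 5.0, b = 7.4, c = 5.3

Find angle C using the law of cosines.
c² = a² + b² − 2ab·cos(C)  ⇒  cos(C) = (a² + b² − c²)/(2ab)
cos(C) = (5.0² + 7.4² − 5.3²)/(2·5.0·7.4) = (25 + 54.76 − 28.09)/74 = 51.67/74 ≈ 0.698243
C = arccos(0.698243) ≈ 45.7138°

C = 45.71°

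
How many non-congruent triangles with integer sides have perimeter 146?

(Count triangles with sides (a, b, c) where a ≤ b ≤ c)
Let a ≤ b ≤ c with a + b + c = 146. The only binding inequality is a + b > c, i.e. 146 − c > c, so c < 146/2; and c ≥ 146/3 since c is the largest side.
So 49 ≤ c ≤ 72. For each c, b runs from ⌈(146 − c)/2⌉ up to c (then a = 146 − b − c satisfies 1 ≤ a ≤ b automatically), giving c − ⌈(146 − c)/2⌉ + 1 choices.
Summing over c: 1 + 3 + 4 + 6 + … + 34 + 36  (24 terms, c = 49, …, 72) = 444
Check (closed form: nearest integer to p²/48 for even p, (p+3)²/48 for odd p): 146²/48 = 21316/48 ≈ 444.08 → 444

444 triangles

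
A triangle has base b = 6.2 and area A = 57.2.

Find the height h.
A = ½·b·h  ⇒  h = 2A/b = 2·57.2/6.2 = 114.4/6.2 ≈ 18.4516

h = 18.45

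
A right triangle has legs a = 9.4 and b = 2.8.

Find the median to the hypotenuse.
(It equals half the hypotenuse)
Hypotenuse c = √(a² + b²) = √(88.36 + 7.84) = √96.2 ≈ 9.80816
Median to hypotenuse = c/2 ≈ 9.80816/2 ≈ 4.90408

Median = 4.904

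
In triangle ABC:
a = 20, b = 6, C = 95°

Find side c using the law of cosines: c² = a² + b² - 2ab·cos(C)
c² = 20² + 6² − 2·20·6·cos(95°)
cos(95°) ≈ -0.0871557
c² ≈ 400 + 36 − 240·(-0.0871557) ≈ 436 + 20.9174 ≈ 456.917
c ≈ √456.917 ≈ 21.3756

c = 21.38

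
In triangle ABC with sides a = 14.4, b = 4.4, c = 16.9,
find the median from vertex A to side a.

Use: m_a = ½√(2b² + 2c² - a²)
m_a = ½√(2·4.4² + 2·16.9² − 14.4²) = ½√(2·19.36 + 2·285.61 − 207.36) = ½√(38.72 + 571.22 − 207.36) = ½√402.58
√402.58 ≈ 20.0644, so m_a ≈ 10.0322

m_a = 10.03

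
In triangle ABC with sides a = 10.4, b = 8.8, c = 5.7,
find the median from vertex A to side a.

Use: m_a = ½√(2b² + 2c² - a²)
m_a = ½√(2·8.8² + 2·5.7² − 10.4²) = ½√(2·77.44 + 2·32.49 − 108.16) = ½√(154.88 + 64.98 − 108.16) = ½√111.7
√111.7 ≈ 10.5688, so m_a ≈ 5.28441

m_a = 5.284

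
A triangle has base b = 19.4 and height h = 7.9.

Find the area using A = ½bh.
A = ½·b·h = ½·19.4·7.9 = ½·153.26 = 76.63

Area = 76.63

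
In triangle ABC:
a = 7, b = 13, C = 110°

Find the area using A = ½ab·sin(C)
A = ½·a·b·sin(C) = ½·7·13·sin(110°)
sin(110°) ≈ 0.939693
A ≈ ½·91·0.939693 = 45.5·0.939693 ≈ 42.756

Area = 42.76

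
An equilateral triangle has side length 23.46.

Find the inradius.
r = Area/s with s the semi-perimeter.
Area = (√3/4)·23.46² = (√3/4)·550.3716 ≈ 0.433013·550.3716 ≈ 238.318
s = 3·23.46/2 = 35.19
r ≈ 238.318/35.19 ≈ 6.77232
(Equivalently r = side/(2√3) = 23.46/3.4641 ≈ 6.77232.)

r = 6.772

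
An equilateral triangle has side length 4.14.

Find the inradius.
r = Area/s with s the semi-perimeter.
Area = (√3/4)·4.14² = (√3/4)·17.1396 ≈ 0.433013·17.1396 ≈ 7.42166
s = 3·4.14/2 = 6.21
r ≈ 7.42166/6.21 ≈ 1.19512
(Equivalently r = side/(2√3) = 4.14/3.4641 ≈ 1.19512.)

r = 1.195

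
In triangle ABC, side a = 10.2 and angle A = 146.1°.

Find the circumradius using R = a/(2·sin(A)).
R = a/(2·sin(A)) = 10.2/(2·sin(146.1°))
sin(146.1°) ≈ 0.557745
R ≈ 10.2/(2·0.557745) = 10.2/1.11549 ≈ 9.14396

R = 9.144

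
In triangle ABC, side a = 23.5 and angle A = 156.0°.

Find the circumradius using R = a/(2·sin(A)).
R = a/(2·sin(A)) = 23.5/(2·sin(156.0°))
sin(156.0°) ≈ 0.406737
R ≈ 23.5/(2·0.406737) = 23.5/0.813473 ≈ 28.8885

R = 28.89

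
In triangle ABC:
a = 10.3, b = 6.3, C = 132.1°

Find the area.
Two sides and the included angle (SAS): A = ½·a·b·sin(C) = ½·10.3·6.3·sin(132.1°)
sin(132.1°) ≈ 0.741976
A ≈ ½·64.89·0.741976 = 32.445·0.741976 ≈ 24.0734

Area = 24.07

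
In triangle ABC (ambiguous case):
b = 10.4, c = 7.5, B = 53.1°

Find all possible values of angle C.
b/sin(B) = c/sin(C)  ⇒  sin(C) = c·sin(B)/b = 7.5·sin(53.1°)/10.4
sin(53.1°) ≈ 0.799685
sin(C) ≈ 7.5·0.799685/10.4 ≈ 5.99763/10.4 ≈ 0.576696
Candidate 1: C₁ = arcsin(0.576696) ≈ 35.2185°  →  A = 180° − 53.1° − 35.2185° ≈ 91.6815° > 0, valid
Candidate 2: C₂ = 180° − C₁ ≈ 144.782°  →  A = 180° − 53.1° − 144.782° ≈ -17.8815° ≤ 0, not a valid triangle

C = 35.22° (one solution)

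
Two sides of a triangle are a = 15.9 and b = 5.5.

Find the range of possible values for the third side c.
Triangle inequality: |a − b| < c < a + b
|a − b| = |15.9 − 5.5| = 10.4
a + b = 15.9 + 5.5 = 21.4

10.4 < c < 21.4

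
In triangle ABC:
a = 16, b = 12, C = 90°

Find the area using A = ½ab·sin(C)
A = ½·a·b·sin(C) = ½·16·12·sin(90°)
sin(90°) ≈ 1
A ≈ ½·192·1 = 96·1 ≈ 96

Area = 96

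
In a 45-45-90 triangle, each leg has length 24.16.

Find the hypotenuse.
In a 45-45-90 triangle the sides are in ratio 1 : 1 : √2, so hypotenuse = leg·√2.
Hypotenuse = 24.16·√2 ≈ 24.16·1.41421 ≈ 34.1674

Hypotenuse = 24.16√2 = 34.17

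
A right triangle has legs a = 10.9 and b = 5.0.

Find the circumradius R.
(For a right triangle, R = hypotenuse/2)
Hypotenuse c = √(a² + b²) = √(118.81 + 25) = √143.81 ≈ 11.9921
R = c/2 ≈ 11.9921/2 ≈ 5.99604

R = 5.996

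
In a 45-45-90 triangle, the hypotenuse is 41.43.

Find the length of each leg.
In a 45-45-90 triangle hypotenuse = leg·√2, so leg = hypotenuse/√2.
Leg = 41.43/√2 ≈ 41.43/1.41421 ≈ 29.2954

Each leg = 29.3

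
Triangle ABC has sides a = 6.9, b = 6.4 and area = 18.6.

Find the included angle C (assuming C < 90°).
Area = ½·a·b·sin(C)  ⇒  sin(C) = 2·Area/(a·b) = 2·18.6/(6.9·6.4) = 37.2/44.16 ≈ 0.842391
C = arcsin(0.842391) ≈ 57.3935° (taking the acute solution since C < 90°)

C = 57.39°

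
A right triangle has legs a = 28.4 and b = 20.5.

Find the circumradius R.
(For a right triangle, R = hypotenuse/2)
Hypotenuse c = √(a² + b²) = √(806.56 + 420.25) = √1226.81 ≈ 35.0258
R = c/2 ≈ 35.0258/2 ≈ 17.5129

R = 17.51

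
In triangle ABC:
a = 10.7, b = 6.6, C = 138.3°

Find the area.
Two sides and the included angle (SAS): A = ½·a·b·sin(C) = ½·10.7·6.6·sin(138.3°)
sin(138.3°) ≈ 0.66523
A ≈ ½·70.62·0.66523 = 35.31·0.66523 ≈ 23.4893

Area = 23.49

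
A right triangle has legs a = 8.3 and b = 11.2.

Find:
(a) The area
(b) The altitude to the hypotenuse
(a) The legs are perpendicular, so Area = ½·a·b = ½·8.3·11.2 = ½·92.96 = 46.48
(b) Hypotenuse c = √(a² + b²) = √(68.89 + 125.44) = √194.33 ≈ 13.9402
    Area = ½·c·h_c  ⇒  h_c = 2·Area/c = 92.96/13.9402 ≈ 6.66847

Area = 46.48, h_c = 6.668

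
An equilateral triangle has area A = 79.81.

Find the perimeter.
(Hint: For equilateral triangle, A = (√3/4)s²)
A = (√3/4)s²  ⇒  s² = 4A/√3 = 4·79.81/√3 = 319.24/1.73205 ≈ 184.313
s ≈ √184.313 ≈ 13.5762
Perimeter = 3s ≈ 3·13.5762 ≈ 40.7286

Perimeter = 40.73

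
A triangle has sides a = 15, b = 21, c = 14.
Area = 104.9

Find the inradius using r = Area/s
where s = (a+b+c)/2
s = (15 + 21 + 14)/2 = 50/2 = 25
r = Area/s = 104.9/25 ≈ 4.196

r = 4.196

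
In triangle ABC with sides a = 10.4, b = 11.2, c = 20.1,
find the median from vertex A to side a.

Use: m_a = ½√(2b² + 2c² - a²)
m_a = ½√(2·11.2² + 2·20.1² − 10.4²) = ½√(2·125.44 + 2·404.01 − 108.16) = ½√(250.88 + 808.02 − 108.16) = ½√950.74
√950.74 ≈ 30.8341, so m_a ≈ 15.417

m_a = 15.42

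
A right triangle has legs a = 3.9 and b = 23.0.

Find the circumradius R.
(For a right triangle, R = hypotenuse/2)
Hypotenuse c = √(a² + b²) = √(15.21 + 529) = √544.21 ≈ 23.3283
R = c/2 ≈ 23.3283/2 ≈ 11.6642

R = 11.66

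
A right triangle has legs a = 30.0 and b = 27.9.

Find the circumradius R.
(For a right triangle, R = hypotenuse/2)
Hypotenuse c = √(a² + b²) = √(900 + 778.41) = √1678.41 ≈ 40.9684
R = c/2 ≈ 40.9684/2 ≈ 20.4842

R = 20.48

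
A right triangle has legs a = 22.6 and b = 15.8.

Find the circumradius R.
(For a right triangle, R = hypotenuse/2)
Hypotenuse c = √(a² + b²) = √(510.76 + 249.64) = √760.4 ≈ 27.5754
R = c/2 ≈ 27.5754/2 ≈ 13.7877

R = 13.79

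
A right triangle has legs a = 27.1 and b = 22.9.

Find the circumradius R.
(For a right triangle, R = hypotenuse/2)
Hypotenuse c = √(a² + b²) = √(734.41 + 524.41) = √1258.82 ≈ 35.4799
R = c/2 ≈ 35.4799/2 ≈ 17.7399

R = 17.74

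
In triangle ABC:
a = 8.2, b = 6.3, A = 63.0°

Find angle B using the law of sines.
a/sin(A) = b/sin(B)  ⇒  sin(B) = b·sin(A)/a = 6.3·sin(63.0°)/8.2
sin(63.0°) ≈ 0.891007
sin(B) ≈ 6.3·0.891007/8.2 ≈ 5.61334/8.2 ≈ 0.684554
B = arcsin(0.684554) ≈ 43.2005°
(Since b ≤ a we need B ≤ A, so the obtuse alternative 180° − 43.2005° ≈ 136.799° is rejected.)

B = 43.2°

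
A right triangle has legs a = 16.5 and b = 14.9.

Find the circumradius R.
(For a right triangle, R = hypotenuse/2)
Hypotenuse c = √(a² + b²) = √(272.25 + 222.01) = √494.26 ≈ 22.232
R = c/2 ≈ 22.232/2 ≈ 11.116

R = 11.12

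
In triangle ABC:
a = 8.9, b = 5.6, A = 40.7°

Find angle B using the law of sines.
a/sin(A) = b/sin(B)  ⇒  sin(B) = b·sin(A)/a = 5.6·sin(40.7°)/8.9
sin(40.7°) ≈ 0.652098
sin(B) ≈ 5.6·0.652098/8.9 ≈ 3.65175/8.9 ≈ 0.410309
B = arcsin(0.410309) ≈ 24.2243°
(Since b ≤ a we need B ≤ A, so the obtuse alternative 180° − 24.2243° ≈ 155.776° is rejected.)

B = 24.22°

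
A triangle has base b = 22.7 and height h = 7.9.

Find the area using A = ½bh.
A = ½·b·h = ½·22.7·7.9 = ½·179.33 = 89.665

Area = 89.665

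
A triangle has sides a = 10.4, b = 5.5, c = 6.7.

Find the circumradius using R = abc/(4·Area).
First find the area with Heron's formula.
s = (10.4 + 5.5 + 6.7)/2 = 11.3
Area = √(s(s−a)(s−b)(s−c)) = √(11.3·0.9·5.8·4.6) ≈ √271.336 ≈ 16.4723
abc = 10.4·5.5·6.7 = 383.24
R = abc/(4·Area) ≈ 383.24/(4·16.4723) = 383.24/65.8891 ≈ 5.81644

R = 5.816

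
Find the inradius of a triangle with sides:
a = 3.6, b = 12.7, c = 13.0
r = Area/s where s is the semi-perimeter.
s = (3.6 + 12.7 + 13.0)/2 = 29.3/2 = 14.65
Area = √(s(s−a)(s−b)(s−c)) = √(14.65·11.05·1.95·1.65) ≈ √520.857 ≈ 22.8223
r ≈ 22.8223/14.65 ≈ 1.55784

r = 1.558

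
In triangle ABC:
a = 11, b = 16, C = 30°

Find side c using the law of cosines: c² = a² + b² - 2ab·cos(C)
c² = 11² + 16² − 2·11·16·cos(30°)
cos(30°) ≈ 0.866025
c² ≈ 121 + 256 − 352·(0.866025) ≈ 377 − 304.841 ≈ 72.1591
c ≈ √72.1591 ≈ 8.49465

c = 8.495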